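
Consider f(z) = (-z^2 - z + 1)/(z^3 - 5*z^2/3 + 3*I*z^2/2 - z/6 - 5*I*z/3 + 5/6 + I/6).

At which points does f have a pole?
The singularities of f are the zeros of the denominator. Factoring,
  z^3 - 5*z^2/3 + 3*I*z^2/2 - z/6 - 5*I*z/3 + 5/6 + I/6 = (z - 1 + I)*(z - 1)*(z + 1/3 + I/2)
so the candidates are z = 1 - I, z = 1, z = -1/3 - I/2.

Check the numerator P(z) = -z^2 - z + 1 at each one:
  P(1 - I) = 3*I ≠ 0, so z = 1 - I is a (simple) pole.
  P(1) = -1 ≠ 0, so z = 1 is a (simple) pole.
  P(-1/3 - I/2) = 53/36 + I/6 ≠ 0, so z = -1/3 - I/2 is a (simple) pole.

Poles of f: {-1/3 - I/2, 1 - I, 1}

Final answer: {-1/3 - I/2, 1 - I, 1}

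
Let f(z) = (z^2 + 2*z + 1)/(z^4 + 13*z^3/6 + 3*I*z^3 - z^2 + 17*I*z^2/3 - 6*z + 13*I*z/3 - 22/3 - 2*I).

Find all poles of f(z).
The singularities of f are the zeros of the denominator. Factoring,
  z^4 + 13*z^3/6 + 3*I*z^3 - z^2 + 17*I*z^2/3 - 6*z + 13*I*z/3 - 22/3 - 2*I = (z + 2/3 + 2*I)*(z + 3/2 + I)*(z - 1 + I)*(z + 1 - I)
so the candidates are z = -2/3 - 2*I, z = -3/2 - I, z = 1 - I, z = -1 + I.

Check the numerator P(z) = z^2 + 2*z + 1 at each one:
  P(-2/3 - 2*I) = -35/9 - 4*I/3 ≠ 0, so z = -2/3 - 2*I is a (simple) pole.
  P(-3/2 - I) = -3/4 + I ≠ 0, so z = -3/2 - I is a (simple) pole.
  P(1 - I) = 3 - 4*I ≠ 0, so z = 1 - I is a (simple) pole.
  P(-1 + I) = -1 ≠ 0, so z = -1 + I is a (simple) pole.

Poles of f: {-3/2 - I, -1 + I, -2/3 - 2*I, 1 - I}

Final answer: {-3/2 - I, -1 + I, -2/3 - 2*I, 1 - I}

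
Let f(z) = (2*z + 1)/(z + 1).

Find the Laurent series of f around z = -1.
-1/(z + 1) + 2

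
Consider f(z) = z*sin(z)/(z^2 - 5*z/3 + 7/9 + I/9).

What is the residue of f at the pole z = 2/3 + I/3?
-I*sin(2/3 + I/3)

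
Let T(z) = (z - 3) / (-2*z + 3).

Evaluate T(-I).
Substitute z = -I:
  numerator:   (-I) - 3 = -3 - I
  denominator: -2*(-I) + 3 = 3 + 2*I
T(-I) = (-3 - I)/(3 + 2*I); multiplying numerator and denominator by the conjugate 3 - 2*I gives (-11 + 3*I)/13 = -11/13 + 3*I/13

Final answer: -11/13 + 3*I/13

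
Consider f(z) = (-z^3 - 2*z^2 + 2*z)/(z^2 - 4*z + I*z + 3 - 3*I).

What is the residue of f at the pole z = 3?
Write f(z) = P(z)/Q(z) with P(z) = -z^3 - 2*z^2 + 2*z and Q(z) = z^2 - 4*z + I*z + 3 - 3*I.
The denominator factors as Q(z) = (z - 1 + I)*(z - 3), so z = 3 is a simple zero of Q and P is analytic there; z = 3 is therefore a simple pole and
  Res(f, z₀) = P(z₀)/Q'(z₀).

Q'(z) = 2*z - 4 + I, so Q'(3) = 2 + I.
P(3) = -39.

Res(f, 3) = (-39)/(2 + I) = -78/5 + 39*I/5

Final answer: -78/5 + 39*I/5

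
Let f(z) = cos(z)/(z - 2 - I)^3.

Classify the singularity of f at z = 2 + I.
Write f(z) = g(z)/(z - 2 - I)^3 with g(z) = cos(z).
g is entire and g(2 + I) = cos(2 + I) ≠ 0, so no factor of (z - 2 - I) cancels: the Laurent expansion of f about z = 2 + I starts at the power -3, i.e. lim_{z→z₀} (z - z₀)^3 f(z) = cos(2 + I) is finite and nonzero.
So z = 2 + I is a pole of order 3.

Final answer: pole of order 3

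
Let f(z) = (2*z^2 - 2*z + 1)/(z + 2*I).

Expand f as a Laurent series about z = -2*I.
Put w = z - (-2*I), i.e. z = w - 2*I. The denominator is w, so it suffices to rewrite the numerator in powers of w.

P(z) = 2*z^2 - 2*z + 1
P(w - 2*I) = -7 + 4*I + (-2 - 8*I)*w + 2*w^2

Dividing each term by w:
  f = (-7 + 4*I)/w - 2 - 8*I + 2*w

Substituting back w = z + 2*I:
  f(z) = (-7 + 4*I)/(z + 2*I) - 2 - 8*I + 2*(z + 2*I)

The series is finite because the numerator is a polynomial; the negative powers form the principal part, and the coefficient of 1/(z + 2*I) gives Res(f, -2*I) = -7 + 4*I.

Final answer: (-7 + 4*I)/(z + 2*I) - 2 - 8*I + 2*(z + 2*I)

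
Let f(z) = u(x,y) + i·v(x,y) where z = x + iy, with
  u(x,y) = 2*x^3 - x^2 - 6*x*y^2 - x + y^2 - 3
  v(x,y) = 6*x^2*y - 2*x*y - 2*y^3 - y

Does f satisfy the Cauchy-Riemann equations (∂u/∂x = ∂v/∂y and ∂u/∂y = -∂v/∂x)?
∂u/∂x = 6*x^2 - 2*x - 6*y^2 - 1
∂v/∂y = 6*x^2 - 2*x - 6*y^2 - 1
∂u/∂y = -12*x*y + 2*y
∂v/∂x = 12*x*y - 2*y
∂u/∂x = ∂v/∂y and ∂u/∂y = -∂v/∂x hold identically; f is analytic.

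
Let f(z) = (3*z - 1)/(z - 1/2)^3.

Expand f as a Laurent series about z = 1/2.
Put w = z - (1/2), i.e. z = w + 1/2. The denominator is w^3, so it suffices to rewrite the numerator in powers of w.

P(z) = 3*z - 1
P(w + 1/2) = 1/2 + 3*w

Dividing each term by w^3:
  f = 1/(2*w^3) + 3/w^2

Substituting back w = z - 1/2:
  f(z) = 1/(2*(z - 1/2)^3) + 3/(z - 1/2)^2

The series is finite because the numerator is a polynomial; the negative powers form the principal part.

Final answer: 1/(2*(z - 1/2)^3) + 3/(z - 1/2)^2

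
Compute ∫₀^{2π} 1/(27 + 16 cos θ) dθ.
Let J = ∫₀^{2π} dθ/(27 + 16 cos θ).
Put z = e^{iθ}: then cos θ = (z + 1/z)/2, dθ = dz/(iz), and z runs once counterclockwise around |z| = 1:
  J = ∮_{|z|=1} 1/(27 + 16*(z + 1/z)/2) · dz/(iz) = (2/i) ∮_{|z|=1} dz/(16*z^2 + 54*z + 16).
The roots of 16*z^2 + 54*z + 16 are z = (-27 ± sqrt(27^2 - 16^2))/16, with sqrt(473) = sqrt(473); their product is 1, so only z₊ = -27/16 + sqrt(473)/16 lies inside the unit circle (z₋ = -27/16 - sqrt(473)/16 lies outside).
z₊ is a simple zero of q(z) = 16*z^2 + 54*z + 16, so Res(1/q, z₊) = 1/q'(z₊) with q'(z) = 32*z + 54; and q'(z₊) = 16*(z₊ - z₋) = 2*sqrt(473).
Therefore J = (2/i) · 2πi · 1/(2*sqrt(473)) = 2*pi/(sqrt(473)) = 2*sqrt(473)*pi/473

Final answer: 2*sqrt(473)*pi/473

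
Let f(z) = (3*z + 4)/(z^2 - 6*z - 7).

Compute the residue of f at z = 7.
25/8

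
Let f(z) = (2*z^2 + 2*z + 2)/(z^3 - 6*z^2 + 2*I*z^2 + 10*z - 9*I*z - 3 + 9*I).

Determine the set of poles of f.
{1 - I, 2 - I, 3}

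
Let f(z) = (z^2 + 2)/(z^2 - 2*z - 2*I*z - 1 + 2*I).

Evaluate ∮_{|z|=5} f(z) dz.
By the residue theorem, ∮_C f(z) dz = 2πi · (sum of the residues of f at the poles inside |z| = 5).

The denominator factors as (z - I)*(z - 2 - I), so the singularities of f are simple poles at z = I, z = 2 + I.
  |I|² = 1 < 25 = 5², so this pole is inside the contour.
  |2 + I|² = 5 < 25 = 5², so this pole is inside the contour.

With P(z) = z^2 + 2 and Q(z) = z^2 - 2*z - 2*I*z - 1 + 2*I, each pole is simple, so Res(f, z₀) = P(z₀)/Q'(z₀) with Q'(z) = 2*z - 2 - 2*I.
  Res(f, I) = P(I)/Q'(I) = (1)/(-2) = -1/2
  Res(f, 2 + I) = P(2 + I)/Q'(2 + I) = (5 + 4*I)/(2) = 5/2 + 2*I

Sum of residues inside C: 2 + 2*I
∮_C f(z) dz = 2πi · (2 + 2*I) = pi*(-4 + 4*I)

Final answer: pi*(-4 + 4*I)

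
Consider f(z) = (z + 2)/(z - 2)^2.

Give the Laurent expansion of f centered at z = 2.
4/(z - 2)^2 + 1/(z - 2)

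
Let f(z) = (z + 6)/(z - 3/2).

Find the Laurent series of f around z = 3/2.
Put w = z - (3/2), i.e. z = w + 3/2. The denominator is w, so it suffices to rewrite the numerator in powers of w.

P(z) = z + 6
P(w + 3/2) = 15/2 + w

Dividing each term by w:
  f = 15/(2*w) + 1

Substituting back w = z - 3/2:
  f(z) = 15/(2*(z - 3/2)) + 1

The series is finite because the numerator is a polynomial; the negative powers form the principal part, and the coefficient of 1/(z - 3/2) gives Res(f, 3/2) = 15/2.

Final answer: 15/(2*(z - 3/2)) + 1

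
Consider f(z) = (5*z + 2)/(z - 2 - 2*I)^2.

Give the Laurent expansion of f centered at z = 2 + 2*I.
(12 + 10*I)/(z - 2 - 2*I)^2 + 5/(z - 2 - 2*I)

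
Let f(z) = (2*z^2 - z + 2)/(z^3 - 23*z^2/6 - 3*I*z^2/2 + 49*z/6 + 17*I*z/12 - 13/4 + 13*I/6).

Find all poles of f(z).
The singularities of f are the zeros of the denominator. Factoring,
  z^3 - 23*z^2/6 - 3*I*z^2/2 + 49*z/6 + 17*I*z/12 - 13/4 + 13*I/6 = (z - 2 - 3*I)*(z - 3/2 + I)*(z - 1/3 + I/2)
so the candidates are z = 2 + 3*I, z = 3/2 - I, z = 1/3 - I/2.

Check the numerator P(z) = 2*z^2 - z + 2 at each one:
  P(2 + 3*I) = -10 + 21*I ≠ 0, so z = 2 + 3*I is a (simple) pole.
  P(3/2 - I) = 3 - 5*I ≠ 0, so z = 3/2 - I is a (simple) pole.
  P(1/3 - I/2) = 25/18 - I/6 ≠ 0, so z = 1/3 - I/2 is a (simple) pole.

Poles of f: {1/3 - I/2, 3/2 - I, 2 + 3*I}

Final answer: {1/3 - I/2, 3/2 - I, 2 + 3*I}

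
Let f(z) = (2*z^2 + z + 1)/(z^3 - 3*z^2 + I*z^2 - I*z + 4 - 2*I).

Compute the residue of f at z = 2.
Write f(z) = P(z)/Q(z) with P(z) = 2*z^2 + z + 1 and Q(z) = z^3 - 3*z^2 + I*z^2 - I*z + 4 - 2*I.
The denominator factors as Q(z) = (z - 2 + I)*(z + 1)*(z - 2), so z = 2 is a simple zero of Q and P is analytic there; z = 2 is therefore a simple pole and
  Res(f, z₀) = P(z₀)/Q'(z₀).

Q'(z) = 3*z^2 - 6*z + 2*I*z - I, so Q'(2) = 3*I.
P(2) = 11.

Res(f, 2) = (11)/(3*I) = -11*I/3

Final answer: -11*I/3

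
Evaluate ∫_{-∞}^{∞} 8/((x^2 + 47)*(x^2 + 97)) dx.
Let f(z) = 8/((z^2 + 47)*(z^2 + 97)). The denominator has no real zeros and deg Q - deg P = 4 ≥ 2, so the integral of f over the upper semicircle |z| = R tends to 0 as R → ∞. Closing the contour in the upper half-plane,
  ∫_{-∞}^{∞} f(x) dx = 2πi · Σ Res(f, z_k)  over the poles with Im z_k > 0.

Zeros of the denominator: z^2 + 97 = 0 gives z = ±sqrt(97)*I; z^2 + 47 = 0 gives z = ±sqrt(47)*I.
Upper half-plane: z = sqrt(47)*I, z = sqrt(97)*I (simple).

Each pole is a simple zero of Q(z) = z^4 + 144*z^2 + 4559, so Res(f, z₀) = P(z₀)/Q'(z₀) with P(z) = 8, Q'(z) = 4*z^3 + 288*z:
  Res(f, sqrt(47)*I) = (8)/(100*sqrt(47)*I) = -2*sqrt(47)*I/1175
  Res(f, sqrt(97)*I) = (8)/(-100*sqrt(97)*I) = 2*sqrt(97)*I/2425

Sum of residues: 2*I*(-97*sqrt(47) + 47*sqrt(97))/113975
∫_{-∞}^{∞} f(x) dx = 2πi · (2*I*(-97*sqrt(47) + 47*sqrt(97))/113975) = 4*pi*(-47*sqrt(97) + 97*sqrt(47))/113975

Final answer: 4*pi*(-47*sqrt(97) + 97*sqrt(47))/113975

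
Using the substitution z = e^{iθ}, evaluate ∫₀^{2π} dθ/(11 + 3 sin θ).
Call the integral J. The integrand is 2π-periodic and we integrate over a full period, so shifting θ does not change the value (θ → θ + π/2 turns sin θ into cos θ). Hence
  J = ∫₀^{2π} dθ/(11 + 3 cos θ).
Put z = e^{iθ}: then cos θ = (z + 1/z)/2, dθ = dz/(iz), and z runs once counterclockwise around |z| = 1:
  J = ∮_{|z|=1} 1/(11 + 3*(z + 1/z)/2) · dz/(iz) = (2/i) ∮_{|z|=1} dz/(3*z^2 + 22*z + 3).
The roots of 3*z^2 + 22*z + 3 are z = (-11 ± sqrt(11^2 - 3^2))/3, with sqrt(112) = 4*sqrt(7); their product is 1, so only z₊ = -11/3 + 4*sqrt(7)/3 lies inside the unit circle (z₋ = -11/3 - 4*sqrt(7)/3 lies outside).
z₊ is a simple zero of q(z) = 3*z^2 + 22*z + 3, so Res(1/q, z₊) = 1/q'(z₊) with q'(z) = 6*z + 22; and q'(z₊) = 3*(z₊ - z₋) = 8*sqrt(7).
Therefore J = (2/i) · 2πi · 1/(8*sqrt(7)) = 2*pi/(4*sqrt(7)) = sqrt(7)*pi/14

Final answer: sqrt(7)*pi/14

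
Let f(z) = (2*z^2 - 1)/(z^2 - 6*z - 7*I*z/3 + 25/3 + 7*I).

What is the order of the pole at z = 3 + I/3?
1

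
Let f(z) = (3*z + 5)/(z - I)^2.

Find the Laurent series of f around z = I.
Put w = z - (I), i.e. z = w + I. The denominator is w^2, so it suffices to rewrite the numerator in powers of w.

P(z) = 3*z + 5
P(w + I) = 5 + 3*I + 3*w

Dividing each term by w^2:
  f = (5 + 3*I)/w^2 + 3/w

Substituting back w = z - I:
  f(z) = (5 + 3*I)/(z - I)^2 + 3/(z - I)

The series is finite because the numerator is a polynomial; the negative powers form the principal part, and the coefficient of 1/(z - I) gives Res(f, I) = 3.

Final answer: (5 + 3*I)/(z - I)^2 + 3/(z - I)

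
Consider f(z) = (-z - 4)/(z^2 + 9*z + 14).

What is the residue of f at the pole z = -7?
Write f(z) = P(z)/Q(z) with P(z) = -z - 4 and Q(z) = z^2 + 9*z + 14.
The denominator factors as Q(z) = (z + 7)*(z + 2), so z = -7 is a simple zero of Q and P is analytic there; z = -7 is therefore a simple pole and
  Res(f, z₀) = P(z₀)/Q'(z₀).

Q'(z) = 2*z + 9, so Q'(-7) = -5.
P(-7) = 3.

Res(f, -7) = (3)/(-5) = -3/5

Final answer: -3/5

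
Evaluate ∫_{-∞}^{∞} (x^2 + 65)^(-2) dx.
Let f(z) = (z^2 + 65)^(-2). The denominator has no real zeros and deg Q - deg P = 4 ≥ 2, so the integral of f over the upper semicircle |z| = R tends to 0 as R → ∞. Closing the contour in the upper half-plane,
  ∫_{-∞}^{∞} f(x) dx = 2πi · Σ Res(f, z_k)  over the poles with Im z_k > 0.

Zeros of the denominator: z^2 + 65 = 0 gives z = ±sqrt(65)*I.
Upper half-plane: z = sqrt(65)*I (a pole of order 2).

Write f(z) = g(z)/(z - sqrt(65)*I)^2 with g(z) = (z + sqrt(65)*I)^(-2). For a double pole, Res(f, z₀) = g'(z₀):
  g'(z) = -2/(z + sqrt(65)*I)^3
  Res(f, sqrt(65)*I) = g'(sqrt(65)*I) = -sqrt(65)*I/16900

∫_{-∞}^{∞} f(x) dx = 2πi · (-sqrt(65)*I/16900) = sqrt(65)*pi/8450

Final answer: sqrt(65)*pi/8450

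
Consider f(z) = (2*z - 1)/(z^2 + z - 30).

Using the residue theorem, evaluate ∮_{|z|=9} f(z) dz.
4*I*pi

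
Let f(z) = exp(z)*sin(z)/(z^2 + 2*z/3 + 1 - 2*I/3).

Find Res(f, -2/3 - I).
Write f(z) = P(z)/Q(z) with P(z) = exp(z)*sin(z) and Q(z) = z^2 + 2*z/3 + 1 - 2*I/3.
The denominator factors as Q(z) = (z + 2/3 + I)*(z - I), so z = -2/3 - I is a simple zero of Q and P is analytic there; z = -2/3 - I is therefore a simple pole and
  Res(f, z₀) = P(z₀)/Q'(z₀).

Q'(z) = 2*z + 2/3, so Q'(-2/3 - I) = -2/3 - 2*I.
P(-2/3 - I) = -exp(-2/3 - I)*sin(2/3 + I).

Res(f, -2/3 - I) = (-exp(-2/3 - I)*sin(2/3 + I))/(-2/3 - 2*I) = (3/20 - 9*I/20)*exp(-2/3 - I)*sin(2/3 + I)

Final answer: (3/20 - 9*I/20)*exp(-2/3 - I)*sin(2/3 + I)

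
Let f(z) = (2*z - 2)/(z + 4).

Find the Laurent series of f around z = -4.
-10/(z + 4) + 2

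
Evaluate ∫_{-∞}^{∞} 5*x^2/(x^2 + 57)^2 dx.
5*sqrt(57)*pi/114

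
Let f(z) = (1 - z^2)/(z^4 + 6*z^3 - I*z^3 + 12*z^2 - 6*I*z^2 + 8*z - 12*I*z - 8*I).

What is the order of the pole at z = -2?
3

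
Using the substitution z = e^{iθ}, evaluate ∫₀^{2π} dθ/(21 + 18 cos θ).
Let J = ∫₀^{2π} dθ/(21 + 18 cos θ).
Put z = e^{iθ}: then cos θ = (z + 1/z)/2, dθ = dz/(iz), and z runs once counterclockwise around |z| = 1:
  J = ∮_{|z|=1} 1/(21 + 18*(z + 1/z)/2) · dz/(iz) = (2/i) ∮_{|z|=1} dz/(18*z^2 + 42*z + 18).
The roots of 18*z^2 + 42*z + 18 are z = (-21 ± sqrt(21^2 - 18^2))/18, with sqrt(117) = 3*sqrt(13); their product is 1, so only z₊ = -7/6 + sqrt(13)/6 lies inside the unit circle (z₋ = -7/6 - sqrt(13)/6 lies outside).
z₊ is a simple zero of q(z) = 18*z^2 + 42*z + 18, so Res(1/q, z₊) = 1/q'(z₊) with q'(z) = 36*z + 42; and q'(z₊) = 18*(z₊ - z₋) = 6*sqrt(13).
Therefore J = (2/i) · 2πi · 1/(6*sqrt(13)) = 2*pi/(3*sqrt(13)) = 2*sqrt(13)*pi/39

Final answer: 2*sqrt(13)*pi/39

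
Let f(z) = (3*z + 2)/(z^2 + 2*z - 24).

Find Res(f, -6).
Write f(z) = P(z)/Q(z) with P(z) = 3*z + 2 and Q(z) = z^2 + 2*z - 24.
The denominator factors as Q(z) = (z + 6)*(z - 4), so z = -6 is a simple zero of Q and P is analytic there; z = -6 is therefore a simple pole and
  Res(f, z₀) = P(z₀)/Q'(z₀).

Q'(z) = 2*z + 2, so Q'(-6) = -10.
P(-6) = -16.

Res(f, -6) = (-16)/(-10) = 8/5

Final answer: 8/5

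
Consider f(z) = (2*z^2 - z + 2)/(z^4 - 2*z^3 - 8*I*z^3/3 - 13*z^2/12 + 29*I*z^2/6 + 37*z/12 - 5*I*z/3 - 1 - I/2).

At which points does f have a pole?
The singularities of f are the zeros of the denominator. Factoring,
  z^4 - 2*z^3 - 8*I*z^3/3 - 13*z^2/12 + 29*I*z^2/6 + 37*z/12 - 5*I*z/3 - 1 - I/2 = (z - 2*I/3)*(z - 1 - I/2)*(z - 3*I/2)*(z - 1)
so the candidates are z = 2*I/3, z = 1 + I/2, z = 3*I/2, z = 1.

Check the numerator P(z) = 2*z^2 - z + 2 at each one:
  P(2*I/3) = 10/9 - 2*I/3 ≠ 0, so z = 2*I/3 is a (simple) pole.
  P(1 + I/2) = 5/2 + 3*I/2 ≠ 0, so z = 1 + I/2 is a (simple) pole.
  P(3*I/2) = -5/2 - 3*I/2 ≠ 0, so z = 3*I/2 is a (simple) pole.
  P(1) = 3 ≠ 0, so z = 1 is a (simple) pole.

Poles of f: {2*I/3, 3*I/2, 1, 1 + I/2}

Final answer: {2*I/3, 3*I/2, 1, 1 + I/2}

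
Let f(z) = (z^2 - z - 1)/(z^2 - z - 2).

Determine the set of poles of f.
{-1, 2}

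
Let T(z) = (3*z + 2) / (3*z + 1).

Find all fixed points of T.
T(z) = z means 3*z + 2 = z*(3*z + 1), i.e.
  3*z^2 - 2*z - 2 = 0.
Discriminant: (-2)^2 - 4*(3)*(-2) = 28, so the roots are real.
  z = (2 ± sqrt(28))/(2*(3))
Fixed points: {1/3 - sqrt(7)/3, 1/3 + sqrt(7)/3}

Final answer: {1/3 - sqrt(7)/3, 1/3 + sqrt(7)/3}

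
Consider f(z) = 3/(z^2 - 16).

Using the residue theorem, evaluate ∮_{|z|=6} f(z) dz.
By the residue theorem, ∮_C f(z) dz = 2πi · (sum of the residues of f at the poles inside |z| = 6).

The denominator factors as (z + 4)*(z - 4), so the singularities of f are simple poles at z = -4, z = 4.
  |-4|² = 16 < 36 = 6², so this pole is inside the contour.
  |4|² = 16 < 36 = 6², so this pole is inside the contour.

With P(z) = 3 and Q(z) = z^2 - 16, each pole is simple, so Res(f, z₀) = P(z₀)/Q'(z₀) with Q'(z) = 2*z.
  Res(f, -4) = P(-4)/Q'(-4) = (3)/(-8) = -3/8
  Res(f, 4) = P(4)/Q'(4) = (3)/(8) = 3/8

Sum of residues inside C: 0
∮_C f(z) dz = 2πi · (0) = 0

Final answer: 0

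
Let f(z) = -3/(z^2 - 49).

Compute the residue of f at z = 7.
-3/14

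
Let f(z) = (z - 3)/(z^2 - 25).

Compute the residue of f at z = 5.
Write f(z) = P(z)/Q(z) with P(z) = z - 3 and Q(z) = z^2 - 25.
The denominator factors as Q(z) = (z - 5)*(z + 5), so z = 5 is a simple zero of Q and P is analytic there; z = 5 is therefore a simple pole and
  Res(f, z₀) = P(z₀)/Q'(z₀).

Q'(z) = 2*z, so Q'(5) = 10.
P(5) = 2.

Res(f, 5) = (2)/(10) = 1/5

Final answer: 1/5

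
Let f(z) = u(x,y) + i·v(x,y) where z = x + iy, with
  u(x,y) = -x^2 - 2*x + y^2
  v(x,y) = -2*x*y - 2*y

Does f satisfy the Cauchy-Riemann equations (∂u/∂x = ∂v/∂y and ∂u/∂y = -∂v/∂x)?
∂u/∂x = -2*x - 2
∂v/∂y = -2*x - 2
∂u/∂y = 2*y
∂v/∂x = -2*y
∂u/∂x = ∂v/∂y and ∂u/∂y = -∂v/∂x hold identically; f is analytic.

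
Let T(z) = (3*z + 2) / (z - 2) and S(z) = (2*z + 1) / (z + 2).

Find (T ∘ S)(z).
(T ∘ S)(z) = T(S(z)) = ((3)*S(z) + (2))/((1)*S(z) + (-2)). Multiply numerator and denominator by z + 2:
  numerator:   (3)*(2*z + 1) + (2)*(z + 2) = 8*z + 7
  denominator: (1)*(2*z + 1) + (-2)*(z + 2) = -3
(T ∘ S)(z) = (8*z + 7)/(-3) = (-8*z - 7)/3

Final answer: (-8*z - 7)/3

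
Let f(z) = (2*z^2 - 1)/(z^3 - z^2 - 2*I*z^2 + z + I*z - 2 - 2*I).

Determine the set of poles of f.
{-I, 2*I, 1 + I}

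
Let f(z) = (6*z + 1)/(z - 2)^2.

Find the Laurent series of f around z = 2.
Put w = z - (2), i.e. z = w + 2. The denominator is w^2, so it suffices to rewrite the numerator in powers of w.

P(z) = 6*z + 1
P(w + 2) = 13 + 6*w

Dividing each term by w^2:
  f = 13/w^2 + 6/w

Substituting back w = z - 2:
  f(z) = 13/(z - 2)^2 + 6/(z - 2)

The series is finite because the numerator is a polynomial; the negative powers form the principal part, and the coefficient of 1/(z - 2) gives Res(f, 2) = 6.

Final answer: 13/(z - 2)^2 + 6/(z - 2)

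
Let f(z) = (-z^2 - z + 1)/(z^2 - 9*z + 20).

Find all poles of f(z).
The singularities of f are the zeros of the denominator. Factoring,
  z^2 - 9*z + 20 = (z - 4)*(z - 5)
so the candidates are z = 4, z = 5.

Check the numerator P(z) = -z^2 - z + 1 at each one:
  P(4) = -19 ≠ 0, so z = 4 is a (simple) pole.
  P(5) = -29 ≠ 0, so z = 5 is a (simple) pole.

Poles of f: {4, 5}

Final answer: {4, 5}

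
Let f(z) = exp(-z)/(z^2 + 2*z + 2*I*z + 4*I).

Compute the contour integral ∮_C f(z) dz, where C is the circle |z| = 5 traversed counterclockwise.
By the residue theorem, ∮_C f(z) dz = 2πi · (sum of the residues of f at the poles inside |z| = 5).

The denominator factors as (z + 2*I)*(z + 2), so the singularities of f are simple poles at z = -2*I, z = -2.
  |-2*I|² = 4 < 25 = 5², so this pole is inside the contour.
  |-2|² = 4 < 25 = 5², so this pole is inside the contour.

With P(z) = exp(-z) and Q(z) = z^2 + 2*z + 2*I*z + 4*I, each pole is simple, so Res(f, z₀) = P(z₀)/Q'(z₀) with Q'(z) = 2*z + 2 + 2*I.
  Res(f, -2*I) = P(-2*I)/Q'(-2*I) = (exp(2*I))/(2 - 2*I) = (1/4 + I/4)*exp(2*I)
  Res(f, -2) = P(-2)/Q'(-2) = (exp(2))/(-2 + 2*I) = (-1/4 - I/4)*exp(2)

Sum of residues inside C: (-1/4 - I/4)*exp(2) + (1/4 + I/4)*exp(2*I)
∮_C f(z) dz = 2πi · ((-1/4 - I/4)*exp(2) + (1/4 + I/4)*exp(2*I)) = pi*(1/2 - I/2)*exp(2) + pi*(-1/2 + I/2)*exp(2*I)

Final answer: pi*(1/2 - I/2)*exp(2) + pi*(-1/2 + I/2)*exp(2*I)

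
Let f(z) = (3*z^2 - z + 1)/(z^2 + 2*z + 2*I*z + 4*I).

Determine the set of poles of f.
{-2, -2*I}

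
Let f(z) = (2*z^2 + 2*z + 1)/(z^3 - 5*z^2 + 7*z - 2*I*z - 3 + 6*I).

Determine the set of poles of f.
The singularities of f are the zeros of the denominator. Factoring,
  z^3 - 5*z^2 + 7*z - 2*I*z - 3 + 6*I = (z + I)*(z - 2 - I)*(z - 3)
so the candidates are z = -I, z = 2 + I, z = 3.

Check the numerator P(z) = 2*z^2 + 2*z + 1 at each one:
  P(-I) = -1 - 2*I ≠ 0, so z = -I is a (simple) pole.
  P(2 + I) = 11 + 10*I ≠ 0, so z = 2 + I is a (simple) pole.
  P(3) = 25 ≠ 0, so z = 3 is a (simple) pole.

Poles of f: {-I, 2 + I, 3}

Final answer: {-I, 2 + I, 3}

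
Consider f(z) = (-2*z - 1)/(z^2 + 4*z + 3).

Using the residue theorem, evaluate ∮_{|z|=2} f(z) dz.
By the residue theorem, ∮_C f(z) dz = 2πi · (sum of the residues of f at the poles inside |z| = 2).

The denominator factors as (z + 3)*(z + 1), so the singularities of f are simple poles at z = -3, z = -1.
  |-3|² = 9 > 4 = 2², so this pole is outside the contour.
  |-1|² = 1 < 4 = 2², so this pole is inside the contour.

With P(z) = -2*z - 1 and Q(z) = z^2 + 4*z + 3, each pole is simple, so Res(f, z₀) = P(z₀)/Q'(z₀) with Q'(z) = 2*z + 4.
  Res(f, -1) = P(-1)/Q'(-1) = (1)/(2) = 1/2

∮_C f(z) dz = 2πi · (1/2) = I*pi

Final answer: I*pi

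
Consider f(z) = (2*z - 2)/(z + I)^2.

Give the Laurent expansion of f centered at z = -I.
Put w = z - (-I), i.e. z = w - I. The denominator is w^2, so it suffices to rewrite the numerator in powers of w.

P(z) = 2*z - 2
P(w - I) = -2 - 2*I + 2*w

Dividing each term by w^2:
  f = (-2 - 2*I)/w^2 + 2/w

Substituting back w = z + I:
  f(z) = (-2 - 2*I)/(z + I)^2 + 2/(z + I)

The series is finite because the numerator is a polynomial; the negative powers form the principal part, and the coefficient of 1/(z + I) gives Res(f, -I) = 2.

Final answer: (-2 - 2*I)/(z + I)^2 + 2/(z + I)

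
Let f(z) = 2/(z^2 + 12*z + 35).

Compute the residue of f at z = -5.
1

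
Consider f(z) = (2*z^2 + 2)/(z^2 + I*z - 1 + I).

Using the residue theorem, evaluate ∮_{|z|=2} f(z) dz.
By the residue theorem, ∮_C f(z) dz = 2πi · (sum of the residues of f at the poles inside |z| = 2).

The denominator factors as (z - 1 + I)*(z + 1), so the singularities of f are simple poles at z = 1 - I, z = -1.
  |1 - I|² = 2 < 4 = 2², so this pole is inside the contour.
  |-1|² = 1 < 4 = 2², so this pole is inside the contour.

With P(z) = 2*z^2 + 2 and Q(z) = z^2 + I*z - 1 + I, each pole is simple, so Res(f, z₀) = P(z₀)/Q'(z₀) with Q'(z) = 2*z + I.
  Res(f, 1 - I) = P(1 - I)/Q'(1 - I) = (2 - 4*I)/(2 - I) = 8/5 - 6*I/5
  Res(f, -1) = P(-1)/Q'(-1) = (4)/(-2 + I) = -8/5 - 4*I/5

Sum of residues inside C: -2*I
∮_C f(z) dz = 2πi · (-2*I) = 4*pi

Final answer: 4*pi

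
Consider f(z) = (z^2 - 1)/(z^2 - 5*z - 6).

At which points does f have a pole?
The singularities of f are the zeros of the denominator. Factoring,
  z^2 - 5*z - 6 = (z + 1)*(z - 6)
so the candidates are z = -1, z = 6.

Check the numerator P(z) = z^2 - 1 at each one:
  P(-1) = 0, so the factor (z + 1) cancels and z = -1 is only a removable singularity, not a pole.
  P(6) = 35 ≠ 0, so z = 6 is a (simple) pole.

Poles of f: {6}

Final answer: {6}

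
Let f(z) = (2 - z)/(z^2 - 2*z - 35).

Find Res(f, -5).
-7/12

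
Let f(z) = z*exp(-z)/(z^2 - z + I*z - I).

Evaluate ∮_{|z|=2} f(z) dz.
pi*(-1 + I)*exp(I) + pi*(1 + I)*exp(-1)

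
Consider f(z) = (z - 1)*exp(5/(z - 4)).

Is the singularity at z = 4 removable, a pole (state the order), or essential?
essential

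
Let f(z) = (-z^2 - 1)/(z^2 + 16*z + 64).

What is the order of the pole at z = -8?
Factor the denominator:
  z^2 + 16*z + 64 = (z + 8)^2

The numerator P(z) = -z^2 - 1 has P(-8) = -65 ≠ 0, so no factor of (z + 8) cancels.
Near z = -8 we can therefore write f(z) = g(z)/(z + 8)^2 with g analytic at -8 and g(-8) ≠ 0 (g is just the numerator).

Hence z = -8 is a pole of order 2.

Final answer: 2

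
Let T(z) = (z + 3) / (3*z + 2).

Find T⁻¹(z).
Set w = T(z) = (z + 3) / (3*z + 2) and solve for z:
  w*(3*z + 2) = z + 3
  2*w + z*(3*w - 1) - 3 = 0
  z*(3*w - 1) = 3 - 2*w
  z = (2*w - 3)/(1 - 3*w)
Renaming the variable, T⁻¹(z) = (2*z - 3)/(-3*z + 1) = (-2*z + 3)/(3*z - 1).
(Check: ad - bc = -7 ≠ 0, so T is invertible.)

Final answer: (-2*z + 3)/(3*z - 1)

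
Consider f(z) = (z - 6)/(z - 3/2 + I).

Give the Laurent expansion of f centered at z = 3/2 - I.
Put w = z - (3/2 - I), i.e. z = w + 3/2 - I. The denominator is w, so it suffices to rewrite the numerator in powers of w.

P(z) = z - 6
P(w + 3/2 - I) = -9/2 - I + w

Dividing each term by w:
  f = (-9/2 - I)/w + 1

Substituting back w = z - 3/2 + I:
  f(z) = (-9/2 - I)/(z - 3/2 + I) + 1

The series is finite because the numerator is a polynomial; the negative powers form the principal part, and the coefficient of 1/(z - 3/2 + I) gives Res(f, 3/2 - I) = -9/2 - I.

Final answer: (-9/2 - I)/(z - 3/2 + I) + 1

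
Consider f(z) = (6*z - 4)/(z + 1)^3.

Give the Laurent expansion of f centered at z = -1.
Put w = z - (-1), i.e. z = w - 1. The denominator is w^3, so it suffices to rewrite the numerator in powers of w.

P(z) = 6*z - 4
P(w - 1) = -10 + 6*w

Dividing each term by w^3:
  f = -10/w^3 + 6/w^2

Substituting back w = z + 1:
  f(z) = -10/(z + 1)^3 + 6/(z + 1)^2

The series is finite because the numerator is a polynomial; the negative powers form the principal part.

Final answer: -10/(z + 1)^3 + 6/(z + 1)^2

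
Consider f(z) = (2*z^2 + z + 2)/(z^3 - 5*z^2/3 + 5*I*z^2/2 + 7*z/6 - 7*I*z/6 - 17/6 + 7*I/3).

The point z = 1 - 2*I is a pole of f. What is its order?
Factor the denominator:
  z^3 - 5*z^2/3 + 5*I*z^2/2 + 7*z/6 - 7*I*z/6 - 17/6 + 7*I/3 = (z - 1 + 2*I)*(z - 2/3 + 3*I/2)*(z - I)

The numerator P(z) = 2*z^2 + z + 2 has P(1 - 2*I) = -3 - 10*I ≠ 0, so no factor of (z - 1 + 2*I) cancels.
Near z = 1 - 2*I we can therefore write f(z) = g(z)/(z - 1 + 2*I) with g analytic at 1 - 2*I and g(1 - 2*I) ≠ 0 (g is the numerator divided by the remaining denominator factors).

Hence z = 1 - 2*I is a pole of order 1.

Final answer: 1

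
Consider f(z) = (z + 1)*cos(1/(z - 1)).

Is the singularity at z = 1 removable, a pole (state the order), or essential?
Let u = z - 1. Then
  cos(1/u) = Σ_{k≥0} (-1)^k (1)^(2k)/((2k)!·u^(2k)) = 1 - 1/(2*u^2) + 1/(24*u^4) + ...
which has infinitely many negative powers of u, so cos(1/(z - 1)) has an essential singularity at z = 1.
The extra factor z + 1 is a nonzero polynomial; if the product had at most a pole at z = 1, dividing by that polynomial would leave cos(1/(z - 1)) with at most a pole too — contradiction. (Equivalently, the product's Laurent series still has infinitely many negative powers.)
So the singularity is essential.

Final answer: essential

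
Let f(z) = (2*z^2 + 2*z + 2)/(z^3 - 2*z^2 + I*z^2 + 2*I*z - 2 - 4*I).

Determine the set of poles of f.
The singularities of f are the zeros of the denominator. Factoring,
  z^3 - 2*z^2 + I*z^2 + 2*I*z - 2 - 4*I = (z + 1 - I)*(z - 1 + I)*(z - 2 + I)
so the candidates are z = -1 + I, z = 1 - I, z = 2 - I.

Check the numerator P(z) = 2*z^2 + 2*z + 2 at each one:
  P(-1 + I) = -2*I ≠ 0, so z = -1 + I is a (simple) pole.
  P(1 - I) = 4 - 6*I ≠ 0, so z = 1 - I is a (simple) pole.
  P(2 - I) = 12 - 10*I ≠ 0, so z = 2 - I is a (simple) pole.

Poles of f: {-1 + I, 1 - I, 2 - I}

Final answer: {-1 + I, 1 - I, 2 - I}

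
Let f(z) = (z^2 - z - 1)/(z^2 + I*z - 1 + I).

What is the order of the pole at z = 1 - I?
1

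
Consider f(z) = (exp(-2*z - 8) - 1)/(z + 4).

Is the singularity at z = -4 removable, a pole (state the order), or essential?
Let u = z + 4. The exponent is -2*z - 8 = -2u, so
  f = (e^(-2u) - 1)/u = ((-2u) + (-2u)^2/2 + (-2u)^3/6 + ...)/u = -2 + (2)*u + (-4/3)*u^2 + ...
The Laurent expansion about u = 0 has no negative powers; equivalently lim_{z→-4} f(z) = -2 exists and is finite.
So the singularity is removable.

Final answer: removable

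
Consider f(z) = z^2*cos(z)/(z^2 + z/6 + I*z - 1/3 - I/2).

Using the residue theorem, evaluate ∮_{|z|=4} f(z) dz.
By the residue theorem, ∮_C f(z) dz = 2πi · (sum of the residues of f at the poles inside |z| = 4).

The denominator factors as (z - 1/2)*(z + 2/3 + I), so the singularities of f are simple poles at z = 1/2, z = -2/3 - I.
  |1/2|² = 1/4 < 16 = 4², so this pole is inside the contour.
  |-2/3 - I|² = 13/9 < 16 = 4², so this pole is inside the contour.

With P(z) = z^2*cos(z) and Q(z) = z^2 + z/6 + I*z - 1/3 - I/2, each pole is simple, so Res(f, z₀) = P(z₀)/Q'(z₀) with Q'(z) = 2*z + 1/6 + I.
  Res(f, 1/2) = P(1/2)/Q'(1/2) = (cos(1/2)/4)/(7/6 + I) = (21/170 - 9*I/85)*cos(1/2)
  Res(f, -2/3 - I) = P(-2/3 - I)/Q'(-2/3 - I) = ((-5/9 + 4*I/3)*cos(2/3 + I))/(-7/6 - I) = (-74/255 - 76*I/85)*cos(2/3 + I)

Sum of residues inside C: (-74/255 - 76*I/85)*cos(2/3 + I) + (21/170 - 9*I/85)*cos(1/2)
∮_C f(z) dz = 2πi · ((-74/255 - 76*I/85)*cos(2/3 + I) + (21/170 - 9*I/85)*cos(1/2)) = pi*(152/85 - 148*I/255)*cos(2/3 + I) + pi*(18/85 + 21*I/85)*cos(1/2)

Final answer: pi*(152/85 - 148*I/255)*cos(2/3 + I) + pi*(18/85 + 21*I/85)*cos(1/2)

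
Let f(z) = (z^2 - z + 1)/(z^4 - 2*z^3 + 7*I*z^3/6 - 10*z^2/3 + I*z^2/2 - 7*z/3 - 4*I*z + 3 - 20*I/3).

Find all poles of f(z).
The singularities of f are the zeros of the denominator. Factoring,
  z^4 - 2*z^3 + 7*I*z^3/6 - 10*z^2/3 + I*z^2/2 - 7*z/3 - 4*I*z + 3 - 20*I/3 = (z - 3 + I/2)*(z + 1 - I)*(z + 1 + 2*I/3)*(z - 1 + I)
so the candidates are z = 3 - I/2, z = -1 + I, z = -1 - 2*I/3, z = 1 - I.

Check the numerator P(z) = z^2 - z + 1 at each one:
  P(3 - I/2) = 27/4 - 5*I/2 ≠ 0, so z = 3 - I/2 is a (simple) pole.
  P(-1 + I) = 2 - 3*I ≠ 0, so z = -1 + I is a (simple) pole.
  P(-1 - 2*I/3) = 23/9 + 2*I ≠ 0, so z = -1 - 2*I/3 is a (simple) pole.
  P(1 - I) = -I ≠ 0, so z = 1 - I is a (simple) pole.

Poles of f: {-1 - 2*I/3, -1 + I, 1 - I, 3 - I/2}

Final answer: {-1 - 2*I/3, -1 + I, 1 - I, 3 - I/2}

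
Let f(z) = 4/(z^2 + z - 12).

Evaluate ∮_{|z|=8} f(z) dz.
By the residue theorem, ∮_C f(z) dz = 2πi · (sum of the residues of f at the poles inside |z| = 8).

The denominator factors as (z - 3)*(z + 4), so the singularities of f are simple poles at z = 3, z = -4.
  |3|² = 9 < 64 = 8², so this pole is inside the contour.
  |-4|² = 16 < 64 = 8², so this pole is inside the contour.

With P(z) = 4 and Q(z) = z^2 + z - 12, each pole is simple, so Res(f, z₀) = P(z₀)/Q'(z₀) with Q'(z) = 2*z + 1.
  Res(f, 3) = P(3)/Q'(3) = (4)/(7) = 4/7
  Res(f, -4) = P(-4)/Q'(-4) = (4)/(-7) = -4/7

Sum of residues inside C: 0
∮_C f(z) dz = 2πi · (0) = 0

Final answer: 0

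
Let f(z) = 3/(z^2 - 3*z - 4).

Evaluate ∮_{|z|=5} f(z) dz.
0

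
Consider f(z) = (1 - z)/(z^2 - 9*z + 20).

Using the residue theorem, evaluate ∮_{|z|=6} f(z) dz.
-2*I*pi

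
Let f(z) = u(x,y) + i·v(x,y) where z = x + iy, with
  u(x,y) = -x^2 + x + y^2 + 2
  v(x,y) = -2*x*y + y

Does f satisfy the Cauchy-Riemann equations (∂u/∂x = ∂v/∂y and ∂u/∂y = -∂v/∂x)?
∂u/∂x = 1 - 2*x
∂v/∂y = 1 - 2*x
∂u/∂y = 2*y
∂v/∂x = -2*y
∂u/∂x = ∂v/∂y and ∂u/∂y = -∂v/∂x hold identically; f is analytic.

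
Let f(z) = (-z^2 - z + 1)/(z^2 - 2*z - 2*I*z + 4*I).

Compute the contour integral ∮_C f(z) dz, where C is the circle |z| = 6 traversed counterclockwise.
By the residue theorem, ∮_C f(z) dz = 2πi · (sum of the residues of f at the poles inside |z| = 6).

The denominator factors as (z - 2*I)*(z - 2), so the singularities of f are simple poles at z = 2*I, z = 2.
  |2*I|² = 4 < 36 = 6², so this pole is inside the contour.
  |2|² = 4 < 36 = 6², so this pole is inside the contour.

With P(z) = -z^2 - z + 1 and Q(z) = z^2 - 2*z - 2*I*z + 4*I, each pole is simple, so Res(f, z₀) = P(z₀)/Q'(z₀) with Q'(z) = 2*z - 2 - 2*I.
  Res(f, 2*I) = P(2*I)/Q'(2*I) = (5 - 2*I)/(-2 + 2*I) = -7/4 - 3*I/4
  Res(f, 2) = P(2)/Q'(2) = (-5)/(2 - 2*I) = -5/4 - 5*I/4

Sum of residues inside C: -3 - 2*I
∮_C f(z) dz = 2πi · (-3 - 2*I) = pi*(4 - 6*I)

Final answer: pi*(4 - 6*I)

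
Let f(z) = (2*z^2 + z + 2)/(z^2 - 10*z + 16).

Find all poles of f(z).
{2, 8}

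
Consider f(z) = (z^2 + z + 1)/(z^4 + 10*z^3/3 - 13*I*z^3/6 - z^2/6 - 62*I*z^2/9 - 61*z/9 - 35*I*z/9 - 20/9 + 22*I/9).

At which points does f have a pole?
The singularities of f are the zeros of the denominator. Factoring,
  z^4 + 10*z^3/3 - 13*I*z^3/6 - z^2/6 - 62*I*z^2/9 - 61*z/9 - 35*I*z/9 - 20/9 + 22*I/9 = (z + 2)*(z + 2 - I/2)*(z - 2/3 - I)*(z - 2*I/3)
so the candidates are z = -2, z = -2 + I/2, z = 2/3 + I, z = 2*I/3.

Check the numerator P(z) = z^2 + z + 1 at each one:
  P(-2) = 3 ≠ 0, so z = -2 is a (simple) pole.
  P(-2 + I/2) = 11/4 - 3*I/2 ≠ 0, so z = -2 + I/2 is a (simple) pole.
  P(2/3 + I) = 10/9 + 7*I/3 ≠ 0, so z = 2/3 + I is a (simple) pole.
  P(2*I/3) = 5/9 + 2*I/3 ≠ 0, so z = 2*I/3 is a (simple) pole.

Poles of f: {-2, -2 + I/2, 2*I/3, 2/3 + I}

Final answer: {-2, -2 + I/2, 2*I/3, 2/3 + I}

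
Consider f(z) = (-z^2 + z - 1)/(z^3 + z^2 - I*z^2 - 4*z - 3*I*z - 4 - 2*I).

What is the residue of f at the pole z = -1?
Write f(z) = P(z)/Q(z) with P(z) = -z^2 + z - 1 and Q(z) = z^3 + z^2 - I*z^2 - 4*z - 3*I*z - 4 - 2*I.
The denominator factors as Q(z) = (z - 2 - I)*(z + 2)*(z + 1), so z = -1 is a simple zero of Q and P is analytic there; z = -1 is therefore a simple pole and
  Res(f, z₀) = P(z₀)/Q'(z₀).

Q'(z) = 3*z^2 + 2*z - 2*I*z - 4 - 3*I, so Q'(-1) = -3 - I.
P(-1) = -3.

Res(f, -1) = (-3)/(-3 - I) = 9/10 - 3*I/10

Final answer: 9/10 - 3*I/10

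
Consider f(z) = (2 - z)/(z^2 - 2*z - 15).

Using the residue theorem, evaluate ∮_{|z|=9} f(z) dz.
By the residue theorem, ∮_C f(z) dz = 2πi · (sum of the residues of f at the poles inside |z| = 9).

The denominator factors as (z + 3)*(z - 5), so the singularities of f are simple poles at z = -3, z = 5.
  |-3|² = 9 < 81 = 9², so this pole is inside the contour.
  |5|² = 25 < 81 = 9², so this pole is inside the contour.

With P(z) = 2 - z and Q(z) = z^2 - 2*z - 15, each pole is simple, so Res(f, z₀) = P(z₀)/Q'(z₀) with Q'(z) = 2*z - 2.
  Res(f, -3) = P(-3)/Q'(-3) = (5)/(-8) = -5/8
  Res(f, 5) = P(5)/Q'(5) = (-3)/(8) = -3/8

Sum of residues inside C: -1
∮_C f(z) dz = 2πi · (-1) = -2*I*pi

Final answer: -2*I*pi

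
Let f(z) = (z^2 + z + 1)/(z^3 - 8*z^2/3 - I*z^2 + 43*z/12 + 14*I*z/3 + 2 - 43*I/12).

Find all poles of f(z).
The singularities of f are the zeros of the denominator. Factoring,
  z^3 - 8*z^2/3 - I*z^2 + 43*z/12 + 14*I*z/3 + 2 - 43*I/12 = (z - 2 + 3*I/2)*(z - 2/3 - 3*I/2)*(z - I)
so the candidates are z = 2 - 3*I/2, z = 2/3 + 3*I/2, z = I.

Check the numerator P(z) = z^2 + z + 1 at each one:
  P(2 - 3*I/2) = 19/4 - 15*I/2 ≠ 0, so z = 2 - 3*I/2 is a (simple) pole.
  P(2/3 + 3*I/2) = -5/36 + 7*I/2 ≠ 0, so z = 2/3 + 3*I/2 is a (simple) pole.
  P(I) = I ≠ 0, so z = I is a (simple) pole.

Poles of f: {I, 2/3 + 3*I/2, 2 - 3*I/2}

Final answer: {I, 2/3 + 3*I/2, 2 - 3*I/2}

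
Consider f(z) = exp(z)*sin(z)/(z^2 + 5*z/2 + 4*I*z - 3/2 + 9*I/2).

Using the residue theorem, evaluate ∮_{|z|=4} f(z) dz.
pi*(16/17 + 4*I/17)*exp(-3/2 - 3*I)*sin(3/2 + 3*I) + pi*(-16/17 - 4*I/17)*exp(-1 - I)*sin(1 + I)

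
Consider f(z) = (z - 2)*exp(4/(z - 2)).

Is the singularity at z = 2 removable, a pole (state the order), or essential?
essential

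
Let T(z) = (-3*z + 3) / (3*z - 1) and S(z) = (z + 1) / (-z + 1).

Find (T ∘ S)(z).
-3*z/(2*z + 1)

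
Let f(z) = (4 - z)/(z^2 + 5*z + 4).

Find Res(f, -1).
Write f(z) = P(z)/Q(z) with P(z) = 4 - z and Q(z) = z^2 + 5*z + 4.
The denominator factors as Q(z) = (z + 4)*(z + 1), so z = -1 is a simple zero of Q and P is analytic there; z = -1 is therefore a simple pole and
  Res(f, z₀) = P(z₀)/Q'(z₀).

Q'(z) = 2*z + 5, so Q'(-1) = 3.
P(-1) = 5.

Res(f, -1) = (5)/(3) = 5/3

Final answer: 5/3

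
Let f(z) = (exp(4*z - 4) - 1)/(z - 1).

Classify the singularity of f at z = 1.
removable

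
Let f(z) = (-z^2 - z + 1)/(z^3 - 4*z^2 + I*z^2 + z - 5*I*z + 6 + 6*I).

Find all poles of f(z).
{-1 - I, 2, 3}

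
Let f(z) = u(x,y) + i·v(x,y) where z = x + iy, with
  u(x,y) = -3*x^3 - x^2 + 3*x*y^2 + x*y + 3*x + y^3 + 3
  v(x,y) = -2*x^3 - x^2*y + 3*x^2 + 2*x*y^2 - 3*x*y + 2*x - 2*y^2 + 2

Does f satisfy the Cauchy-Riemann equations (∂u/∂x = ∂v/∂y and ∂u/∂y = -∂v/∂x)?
∂u/∂x = -9*x^2 - 2*x + 3*y^2 + y + 3
∂v/∂y = -x^2 + 4*x*y - 3*x - 4*y
∂u/∂y = 6*x*y + x + 3*y^2
∂v/∂x = -6*x^2 - 2*x*y + 6*x + 2*y^2 - 3*y + 2
∂u/∂x ≠ ∂v/∂y and ∂u/∂y ≠ -∂v/∂x; the Cauchy-Riemann equations are not satisfied, so f is not analytic.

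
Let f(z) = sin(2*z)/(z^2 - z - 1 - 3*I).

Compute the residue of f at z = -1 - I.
(3/13 - 2*I/13)*sin(2 + 2*I)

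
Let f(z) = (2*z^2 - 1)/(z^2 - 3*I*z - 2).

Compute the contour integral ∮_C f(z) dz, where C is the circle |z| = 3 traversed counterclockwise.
-12*pi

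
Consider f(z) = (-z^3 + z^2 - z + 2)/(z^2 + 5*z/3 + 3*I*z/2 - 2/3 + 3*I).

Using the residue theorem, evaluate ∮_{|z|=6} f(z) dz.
By the residue theorem, ∮_C f(z) dz = 2πi · (sum of the residues of f at the poles inside |z| = 6).

The denominator factors as (z - 1/3 + 3*I/2)*(z + 2), so the singularities of f are simple poles at z = 1/3 - 3*I/2, z = -2.
  |1/3 - 3*I/2|² = 85/36 < 36 = 6², so this pole is inside the contour.
  |-2|² = 4 < 36 = 6², so this pole is inside the contour.

With P(z) = -z^3 + z^2 - z + 2 and Q(z) = z^2 + 5*z/3 + 3*I*z/2 - 2/3 + 3*I, each pole is simple, so Res(f, z₀) = P(z₀)/Q'(z₀) with Q'(z) = 2*z + 5/3 + 3*I/2.
  Res(f, 1/3 - 3*I/2) = P(1/3 - 3*I/2)/Q'(1/3 - 3*I/2) = (47/27 - 19*I/8)/(7/3 - 3*I/2) = 9881/9972 - 211*I/554
  Res(f, -2) = P(-2)/Q'(-2) = (16)/(-7/3 + 3*I/2) = -1344/277 - 864*I/277

Sum of residues inside C: -139/36 - 7*I/2
∮_C f(z) dz = 2πi · (-139/36 - 7*I/2) = pi*(7 - 139*I/18)

Final answer: pi*(7 - 139*I/18)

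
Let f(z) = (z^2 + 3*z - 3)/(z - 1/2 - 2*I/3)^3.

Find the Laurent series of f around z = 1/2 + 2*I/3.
Put w = z - (1/2 + 2*I/3), i.e. z = w + 1/2 + 2*I/3. The denominator is w^3, so it suffices to rewrite the numerator in powers of w.

P(z) = z^2 + 3*z - 3
P(w + 1/2 + 2*I/3) = -61/36 + 8*I/3 + (4 + 4*I/3)*w + w^2

Dividing each term by w^3:
  f = (-61/36 + 8*I/3)/w^3 + (4 + 4*I/3)/w^2 + 1/w

Substituting back w = z - 1/2 - 2*I/3:
  f(z) = (-61/36 + 8*I/3)/(z - 1/2 - 2*I/3)^3 + (4 + 4*I/3)/(z - 1/2 - 2*I/3)^2 + 1/(z - 1/2 - 2*I/3)

The series is finite because the numerator is a polynomial; the negative powers form the principal part, and the coefficient of 1/(z - 1/2 - 2*I/3) gives Res(f, 1/2 + 2*I/3) = 1.

Final answer: (-61/36 + 8*I/3)/(z - 1/2 - 2*I/3)^3 + (4 + 4*I/3)/(z - 1/2 - 2*I/3)^2 + 1/(z - 1/2 - 2*I/3)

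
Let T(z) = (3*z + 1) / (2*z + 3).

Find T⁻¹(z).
Set w = T(z) = (3*z + 1) / (2*z + 3) and solve for z:
  w*(2*z + 3) = 3*z + 1
  3*w + z*(2*w - 3) - 1 = 0
  z*(2*w - 3) = 1 - 3*w
  z = (3*w - 1)/(3 - 2*w)
Renaming the variable, T⁻¹(z) = (3*z - 1)/(-2*z + 3) = (-3*z + 1)/(2*z - 3).
(Check: ad - bc = 7 ≠ 0, so T is invertible.)

Final answer: (-3*z + 1)/(2*z - 3)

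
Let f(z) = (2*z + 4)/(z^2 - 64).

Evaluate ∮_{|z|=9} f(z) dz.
By the residue theorem, ∮_C f(z) dz = 2πi · (sum of the residues of f at the poles inside |z| = 9).

The denominator factors as (z + 8)*(z - 8), so the singularities of f are simple poles at z = -8, z = 8.
  |-8|² = 64 < 81 = 9², so this pole is inside the contour.
  |8|² = 64 < 81 = 9², so this pole is inside the contour.

With P(z) = 2*z + 4 and Q(z) = z^2 - 64, each pole is simple, so Res(f, z₀) = P(z₀)/Q'(z₀) with Q'(z) = 2*z.
  Res(f, -8) = P(-8)/Q'(-8) = (-12)/(-16) = 3/4
  Res(f, 8) = P(8)/Q'(8) = (20)/(16) = 5/4

Sum of residues inside C: 2
∮_C f(z) dz = 2πi · (2) = 4*I*pi

Final answer: 4*I*pi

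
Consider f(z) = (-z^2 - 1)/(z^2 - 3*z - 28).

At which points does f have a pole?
The singularities of f are the zeros of the denominator. Factoring,
  z^2 - 3*z - 28 = (z + 4)*(z - 7)
so the candidates are z = -4, z = 7.

Check the numerator P(z) = -z^2 - 1 at each one:
  P(-4) = -17 ≠ 0, so z = -4 is a (simple) pole.
  P(7) = -50 ≠ 0, so z = 7 is a (simple) pole.

Poles of f: {-4, 7}

Final answer: {-4, 7}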